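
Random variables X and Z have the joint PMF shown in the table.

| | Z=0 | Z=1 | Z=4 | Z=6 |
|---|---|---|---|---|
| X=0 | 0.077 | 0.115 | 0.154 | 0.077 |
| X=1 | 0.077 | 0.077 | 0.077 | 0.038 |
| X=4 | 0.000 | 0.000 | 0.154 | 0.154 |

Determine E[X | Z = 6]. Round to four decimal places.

2.4312

P(Z = 6) = 0.269.
Σ X·P over the event = 0·(0.077) + 1·(0.038) + 4·(0.154) = 0.654.
E[X | Z = 6] = (0.654) / (0.269) = 2.4312.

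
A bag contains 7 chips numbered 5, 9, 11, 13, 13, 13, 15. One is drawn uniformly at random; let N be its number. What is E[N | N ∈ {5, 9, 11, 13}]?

P(N ∈ {5, 9, 11, 13}) = 6/7.
Σ over the event: 5·1/7 + 9·1/7 + 11·1/7 + 13·3/7 = 64/7.
E[N | N ∈ {5, 9, 11, 13}] = (64/7) / (6/7) = 32/3.

32/3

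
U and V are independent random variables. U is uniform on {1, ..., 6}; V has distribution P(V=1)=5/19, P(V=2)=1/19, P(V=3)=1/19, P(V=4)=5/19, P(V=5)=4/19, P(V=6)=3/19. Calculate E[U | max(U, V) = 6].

159/34

P(max(U, V) = 6) = 17/57.
Summing U·P(x,y) over outcomes with max(U, V) = 6 gives 53/38.
E[U | max(U, V) = 6] = (53/38) / (17/57) = 159/34.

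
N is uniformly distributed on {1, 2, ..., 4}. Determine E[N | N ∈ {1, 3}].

P(N ∈ {1, 3}) = 1/2.
Σ over the event: 1·1/4 + 3·1/4 = 1.
E[N | N ∈ {1, 3}] = (1) / (1/2) = 2.

2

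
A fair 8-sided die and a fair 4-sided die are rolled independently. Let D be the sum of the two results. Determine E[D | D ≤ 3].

P(D ≤ 3) = 3/32.
Σ over the event: 2·1/32 + 3·1/16 = 1/4.
E[D | D ≤ 3] = (1/4) / (3/32) = 8/3.

8/3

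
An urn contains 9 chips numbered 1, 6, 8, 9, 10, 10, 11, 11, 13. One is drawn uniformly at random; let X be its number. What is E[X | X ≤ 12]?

P(X ≤ 12) = 8/9.
Σ over the event: 1·1/9 + 6·1/9 + 8·1/9 + 9·1/9 + 10·2/9 + 11·2/9 = 22/3.
E[X | X ≤ 12] = (22/3) / (8/9) = 33/4.

33/4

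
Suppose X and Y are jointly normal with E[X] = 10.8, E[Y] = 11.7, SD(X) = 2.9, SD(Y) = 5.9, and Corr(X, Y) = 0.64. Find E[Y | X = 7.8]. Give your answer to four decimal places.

7.7938

For a bivariate normal, E[Y | X=x] = μ_Y + ρ·(σ_Y/σ_X)·(x − μ_X).
E[Y | X=7.8] = 11.7 + (0.64)·(5.9/2.9)·(7.8 − (10.8)) = 11.7 + (1.30207)·(-3) = 7.7938.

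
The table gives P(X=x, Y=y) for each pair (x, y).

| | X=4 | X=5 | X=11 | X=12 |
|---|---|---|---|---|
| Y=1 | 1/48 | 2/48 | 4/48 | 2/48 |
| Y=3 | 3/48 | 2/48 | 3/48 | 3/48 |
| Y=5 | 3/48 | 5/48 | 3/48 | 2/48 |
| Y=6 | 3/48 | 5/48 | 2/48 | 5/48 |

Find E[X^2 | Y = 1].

P(Y = 1) = 3/16.
Σ X^2·P over the event = 16·(1/48) + 25·(2/48) + 121·(4/48) + 144·(2/48) = 419/24.
E[X^2 | Y = 1] = (419/24) / (3/16) = 838/9.

838/9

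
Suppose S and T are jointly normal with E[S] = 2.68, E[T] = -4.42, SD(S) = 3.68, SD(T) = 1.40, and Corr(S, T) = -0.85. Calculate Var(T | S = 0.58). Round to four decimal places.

The conditional variance in a bivariate normal is σ_T²(1 − ρ²), independent of x.
Var(T | S=0.58) = (1.40)²·(1 − (-0.85)²) = 1.96·0.2775 = 0.5439.

0.5439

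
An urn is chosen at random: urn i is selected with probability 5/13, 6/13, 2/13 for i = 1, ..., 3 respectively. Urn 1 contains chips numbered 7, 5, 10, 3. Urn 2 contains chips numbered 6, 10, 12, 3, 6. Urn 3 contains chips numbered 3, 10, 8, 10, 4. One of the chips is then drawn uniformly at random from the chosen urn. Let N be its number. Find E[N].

E[N | urn 1] = (7+5+10+3)/4 = 25/4.
E[N | urn 2] = (6+10+12+3+6)/5 = 37/5.
E[N | urn 3] = (3+10+8+10+4)/5 = 7.
E[N] = (5/13)·(25/4) + (6/13)·(37/5) + (2/13)·(7) = 1793/260.

1793/260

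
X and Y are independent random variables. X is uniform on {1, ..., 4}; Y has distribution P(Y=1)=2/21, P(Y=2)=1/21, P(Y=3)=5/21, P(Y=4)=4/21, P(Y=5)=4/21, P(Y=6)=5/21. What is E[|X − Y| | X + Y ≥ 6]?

P(X + Y ≥ 6) = 59/84.
Summing |X−Y|·P(x,y) over outcomes with X + Y ≥ 6 gives 43/28.
E[|X − Y| | X + Y ≥ 6] = (43/28) / (59/84) = 129/59.

129/59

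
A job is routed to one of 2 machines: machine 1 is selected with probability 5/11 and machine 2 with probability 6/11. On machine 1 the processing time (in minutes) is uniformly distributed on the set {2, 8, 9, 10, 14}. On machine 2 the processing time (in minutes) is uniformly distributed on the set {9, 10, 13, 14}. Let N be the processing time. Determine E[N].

112/11

E[N | machine 1] = (2+8+9+10+14)/5 = 43/5.
E[N | machine 2] = (9+10+13+14)/4 = 23/2.
By the law of total expectation,
E[N] = (5/11)·(43/5) + (6/11)·(23/2) = 112/11.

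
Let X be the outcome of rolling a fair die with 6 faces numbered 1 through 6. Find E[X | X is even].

Given X is even, X is equally likely to be any of {2, 4, 6}.
E[X | X is even] = (2 + 4 + 6) / 3 = 4.

4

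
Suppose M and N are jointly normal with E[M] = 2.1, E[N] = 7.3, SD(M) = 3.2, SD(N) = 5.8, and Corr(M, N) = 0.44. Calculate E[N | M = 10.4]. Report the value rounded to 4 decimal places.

13.9193

For a bivariate normal, E[N | M=x] = μ_N + ρ·(σ_N/σ_M)·(x − μ_M).
E[N | M=10.4] = 7.3 + (0.44)·(5.8/3.2)·(10.4 − (2.1)) = 7.3 + (0.7975)·(8.3) = 13.9193.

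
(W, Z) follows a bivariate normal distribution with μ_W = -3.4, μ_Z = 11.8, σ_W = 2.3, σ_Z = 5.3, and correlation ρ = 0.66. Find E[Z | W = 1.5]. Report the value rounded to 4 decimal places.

19.2523

The regression of Z on W has slope ρ·σ_Z/σ_W and passes through (μ_W, μ_Z).
E[Z | W=1.5] = 11.8 + (0.66)·(5.3/2.3)·(1.5 − (-3.4)) = 11.8 + (1.52087)·(4.9) = 19.2523.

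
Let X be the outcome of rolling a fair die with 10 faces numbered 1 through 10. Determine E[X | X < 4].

2

Given X < 4, X is equally likely to be any of {1, 2, 3}.
E[X | X < 4] = (1 + 2 + 3) / 3 = 2.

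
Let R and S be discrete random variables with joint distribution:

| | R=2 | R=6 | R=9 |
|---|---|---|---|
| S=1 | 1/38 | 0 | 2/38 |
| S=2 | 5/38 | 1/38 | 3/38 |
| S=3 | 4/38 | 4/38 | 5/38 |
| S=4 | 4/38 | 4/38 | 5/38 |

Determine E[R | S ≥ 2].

197/35

P(S ≥ 2) = 35/38.
Summing R·P(R=x,S=y) over the conditioning event gives 197/38.
E[R | S ≥ 2] = (197/38) / (35/38) = 197/35.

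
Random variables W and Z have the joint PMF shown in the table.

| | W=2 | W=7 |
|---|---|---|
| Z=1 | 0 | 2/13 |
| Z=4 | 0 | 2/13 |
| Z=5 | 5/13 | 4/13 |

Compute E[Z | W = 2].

P(W = 2) = 5/13.
Summing Z·P(W=x,Z=y) over the conditioning event gives 25/13.
E[Z | W = 2] = (25/13) / (5/13) = 5.

5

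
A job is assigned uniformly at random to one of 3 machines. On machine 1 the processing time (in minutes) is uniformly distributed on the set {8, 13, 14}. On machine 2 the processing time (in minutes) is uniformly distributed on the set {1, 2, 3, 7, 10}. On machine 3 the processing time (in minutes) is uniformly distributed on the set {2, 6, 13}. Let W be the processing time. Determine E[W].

349/45

E[W | machine 1] = (8+13+14)/3 = 35/3.
E[W | machine 2] = (1+2+3+7+10)/5 = 23/5.
E[W | machine 3] = (2+6+13)/3 = 7.
E[W] = (1/3)·(35/3) + (1/3)·(23/5) + (1/3)·(7) = 349/45.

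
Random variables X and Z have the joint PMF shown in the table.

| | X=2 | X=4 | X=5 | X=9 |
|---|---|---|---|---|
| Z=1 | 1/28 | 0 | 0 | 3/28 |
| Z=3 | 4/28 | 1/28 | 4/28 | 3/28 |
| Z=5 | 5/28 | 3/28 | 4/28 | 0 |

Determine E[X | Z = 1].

29/4

P(Z = 1) = 1/7.
Σ X·P over the event = 2·(1/28) + 9·(3/28) = 29/28.
E[X | Z = 1] = (29/28) / (1/7) = 29/4.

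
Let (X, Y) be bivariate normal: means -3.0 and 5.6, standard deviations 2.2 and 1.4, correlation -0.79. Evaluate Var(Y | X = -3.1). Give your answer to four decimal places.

The conditional variance in a bivariate normal is σ_Y²(1 − ρ²), independent of x.
Var(Y | X=-3.1) = (1.4)²·(1 − (-0.79)²) = 1.96·0.3759 = 0.7368.

0.7368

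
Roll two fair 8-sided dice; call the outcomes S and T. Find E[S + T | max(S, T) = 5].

70/9

Outcomes with max(S, T) = 5: (1,5), (2,5), (3,5), (4,5), (5,1), (5,2), (5,3), (5,4), (5,5), each with probability 1/64.
E[S + T | max(S, T) = 5] = (6 + 7 + 8 + 9 + 6 + 7 + 8 + 9 + 10) / 9 = 70/9.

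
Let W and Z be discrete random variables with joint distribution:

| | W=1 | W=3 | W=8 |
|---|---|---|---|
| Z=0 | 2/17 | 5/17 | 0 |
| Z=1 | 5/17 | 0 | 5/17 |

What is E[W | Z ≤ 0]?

17/7

P(Z ≤ 0) = 7/17.
Σ W·P over the event = 1·(2/17) + 3·(5/17) = 1.
E[W | Z ≤ 0] = (1) / (7/17) = 17/7.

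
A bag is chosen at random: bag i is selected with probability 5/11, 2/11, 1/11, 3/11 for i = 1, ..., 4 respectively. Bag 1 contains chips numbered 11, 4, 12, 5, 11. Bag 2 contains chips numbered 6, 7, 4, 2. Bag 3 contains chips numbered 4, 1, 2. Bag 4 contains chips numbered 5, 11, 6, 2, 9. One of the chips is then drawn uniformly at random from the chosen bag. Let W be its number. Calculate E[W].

E[W | bag 1] = (11+4+12+5+11)/5 = 43/5.
E[W | bag 2] = (6+7+4+2)/4 = 19/4.
E[W | bag 3] = (4+1+2)/3 = 7/3.
E[W | bag 4] = (5+11+6+2+9)/5 = 33/5.
E[W] = (5/11)·(43/5) + (2/11)·(19/4) + (1/11)·(7/3) + (3/11)·(33/5) = 2239/330.

2239/330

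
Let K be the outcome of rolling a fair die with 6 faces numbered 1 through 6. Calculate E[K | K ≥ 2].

Given K ≥ 2, K is equally likely to be any of {2, 3, 4, 5, 6}.
E[K | K ≥ 2] = (2 + 3 + 4 + 5 + 6) / 5 = 4.

4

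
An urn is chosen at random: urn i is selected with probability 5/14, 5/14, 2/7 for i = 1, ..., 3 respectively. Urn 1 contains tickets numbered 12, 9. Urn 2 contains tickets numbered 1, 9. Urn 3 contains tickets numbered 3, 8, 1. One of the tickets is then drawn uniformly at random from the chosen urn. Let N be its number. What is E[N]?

E[N | urn 1] = (12+9)/2 = 21/2.
E[N | urn 2] = (1+9)/2 = 5.
E[N | urn 3] = (3+8+1)/3 = 4.
By the law of total expectation,
E[N] = (5/14)·(21/2) + (5/14)·(5) + (2/7)·(4) = 187/28.

187/28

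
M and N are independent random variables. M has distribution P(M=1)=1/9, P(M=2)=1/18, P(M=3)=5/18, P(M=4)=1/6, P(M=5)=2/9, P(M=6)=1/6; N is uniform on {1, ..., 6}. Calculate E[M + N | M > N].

P(M > N) = 17/36.
Summing (M+N)·P(x,y) over outcomes with M > N gives 119/36.
E[M + N | M > N] = (119/36) / (17/36) = 7.

7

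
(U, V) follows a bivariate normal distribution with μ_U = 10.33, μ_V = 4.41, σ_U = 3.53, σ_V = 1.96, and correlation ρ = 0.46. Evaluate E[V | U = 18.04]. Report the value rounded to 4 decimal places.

For a bivariate normal, E[V | U=x] = μ_V + ρ·(σ_V/σ_U)·(x − μ_U).
E[V | U=18.04] = 4.41 + (0.46)·(1.96/3.53)·(18.04 − (10.33)) = 4.41 + (0.25541)·(7.71) = 6.3792.

6.3792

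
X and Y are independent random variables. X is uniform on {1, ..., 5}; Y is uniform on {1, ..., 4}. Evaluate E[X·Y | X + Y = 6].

Outcomes with X + Y = 6: (2,4), (3,3), (4,2), (5,1), each with probability 1/20.
E[X·Y | X + Y = 6] = (8 + 9 + 8 + 5) / 4 = 15/2.

15/2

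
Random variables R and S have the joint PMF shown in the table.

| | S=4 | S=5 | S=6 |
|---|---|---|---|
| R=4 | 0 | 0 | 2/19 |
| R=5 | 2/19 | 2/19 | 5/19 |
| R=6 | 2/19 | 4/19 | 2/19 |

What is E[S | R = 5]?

16/3

P(R = 5) = 9/19.
Σ S·P over the event = 4·(2/19) + 5·(2/19) + 6·(5/19) = 48/19.
E[S | R = 5] = (48/19) / (9/19) = 16/3.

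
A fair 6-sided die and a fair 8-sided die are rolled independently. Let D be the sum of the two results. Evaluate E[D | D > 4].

P(D > 4) = 7/8.
E[D | D > 4] = (91/12) / (7/8) = 26/3.

26/3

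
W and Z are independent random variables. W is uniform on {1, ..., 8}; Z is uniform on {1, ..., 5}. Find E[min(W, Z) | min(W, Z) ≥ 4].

Outcomes with min(W, Z) ≥ 4: (4,4), (4,5), (5,4), (5,5), (6,4), (6,5), (7,4), (7,5), (8,4), (8,5), each with probability 1/40.
E[min(W, Z) | min(W, Z) ≥ 4] = (4 + 4 + 4 + 5 + 4 + 5 + 4 + 5 + 4 + 5) / 10 = 22/5.

22/5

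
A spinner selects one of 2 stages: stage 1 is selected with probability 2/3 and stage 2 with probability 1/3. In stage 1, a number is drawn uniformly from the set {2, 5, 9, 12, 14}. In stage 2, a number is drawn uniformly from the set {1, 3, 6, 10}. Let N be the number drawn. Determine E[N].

109/15

E[N | stage 1] = (2+5+9+12+14)/5 = 42/5.
E[N | stage 2] = (1+3+6+10)/4 = 5.
E[N] = (2/3)·(42/5) + (1/3)·(5) = 109/15.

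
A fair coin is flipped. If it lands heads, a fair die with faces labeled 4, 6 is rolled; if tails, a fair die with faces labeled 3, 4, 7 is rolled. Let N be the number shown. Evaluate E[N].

29/6

E[N | heads] = (4+6)/2 = 5.
E[N | tails] = (3+4+7)/3 = 14/3.
By the law of total expectation,
E[N] = (1/2)·(5) + (1/2)·(14/3) = 29/6.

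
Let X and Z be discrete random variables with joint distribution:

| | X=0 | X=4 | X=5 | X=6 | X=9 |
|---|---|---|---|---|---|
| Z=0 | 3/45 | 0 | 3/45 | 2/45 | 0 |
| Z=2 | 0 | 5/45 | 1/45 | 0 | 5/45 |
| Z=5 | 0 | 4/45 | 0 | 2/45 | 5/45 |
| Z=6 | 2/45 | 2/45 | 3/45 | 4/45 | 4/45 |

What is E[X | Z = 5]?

P(Z = 5) = 11/45.
Σ X·P over the event = 4·(4/45) + 6·(2/45) + 9·(5/45) = 73/45.
E[X | Z = 5] = (73/45) / (11/45) = 73/11.

73/11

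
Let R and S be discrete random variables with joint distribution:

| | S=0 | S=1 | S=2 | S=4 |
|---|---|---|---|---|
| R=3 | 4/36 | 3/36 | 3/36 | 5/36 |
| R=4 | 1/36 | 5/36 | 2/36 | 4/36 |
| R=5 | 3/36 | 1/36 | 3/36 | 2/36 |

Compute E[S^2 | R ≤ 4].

172/27

P(R ≤ 4) = 3/4.
Σ S^2·P over the event = 0·(4/36) + 1·(3/36) + 4·(3/36) + 16·(5/36) + 0·(1/36) + 1·(5/36) + 4·(2/36) + 16·(4/36) = 43/9.
E[S^2 | R ≤ 4] = (43/9) / (3/4) = 172/27.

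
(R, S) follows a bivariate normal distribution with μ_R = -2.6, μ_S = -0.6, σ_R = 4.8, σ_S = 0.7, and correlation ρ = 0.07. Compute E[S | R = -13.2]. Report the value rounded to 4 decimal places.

-0.7082

E[S | R=x] = μ_S + ρ(σ_S/σ_R)(x − μ_R) for jointly normal variables.
E[S | R=-13.2] = -0.6 + (0.07)·(0.7/4.8)·(-13.2 − (-2.6)) = -0.6 + (0.010208)·(-10.6) = -0.7082.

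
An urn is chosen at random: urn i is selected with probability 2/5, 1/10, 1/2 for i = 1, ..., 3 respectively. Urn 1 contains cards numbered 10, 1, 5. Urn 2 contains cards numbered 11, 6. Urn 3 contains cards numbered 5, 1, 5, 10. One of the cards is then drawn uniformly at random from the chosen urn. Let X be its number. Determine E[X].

E[X | urn 1] = (10+1+5)/3 = 16/3.
E[X | urn 2] = (11+6)/2 = 17/2.
E[X | urn 3] = (5+1+5+10)/4 = 21/4.
E[X] = (2/5)·(16/3) + (1/10)·(17/2) + (1/2)·(21/4) = 673/120.

673/120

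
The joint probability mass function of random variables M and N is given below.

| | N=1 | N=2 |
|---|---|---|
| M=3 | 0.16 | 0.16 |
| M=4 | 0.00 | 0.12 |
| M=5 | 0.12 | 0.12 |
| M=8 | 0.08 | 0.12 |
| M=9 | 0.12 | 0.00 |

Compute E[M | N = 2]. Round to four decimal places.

4.8462

P(N = 2) = 0.52.
Σ M·P over the event = 3·(0.16) + 4·(0.12) + 5·(0.12) + 8·(0.12) = 2.52.
E[M | N = 2] = (2.52) / (0.52) = 4.8462.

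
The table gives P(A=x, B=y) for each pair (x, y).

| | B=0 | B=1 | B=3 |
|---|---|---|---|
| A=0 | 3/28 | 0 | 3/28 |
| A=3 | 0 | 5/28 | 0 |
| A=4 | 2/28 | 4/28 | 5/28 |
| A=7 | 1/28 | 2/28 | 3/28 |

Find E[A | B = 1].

P(B = 1) = 11/28.
Σ A·P over the event = 3·(5/28) + 4·(4/28) + 7·(2/28) = 45/28.
E[A | B = 1] = (45/28) / (11/28) = 45/11.

45/11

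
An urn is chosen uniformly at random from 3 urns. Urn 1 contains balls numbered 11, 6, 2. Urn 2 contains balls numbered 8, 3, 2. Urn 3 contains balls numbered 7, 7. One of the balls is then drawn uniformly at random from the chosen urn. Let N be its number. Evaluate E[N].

53/9

E[N | urn 1] = (11+6+2)/3 = 19/3.
E[N | urn 2] = (8+3+2)/3 = 13/3.
E[N | urn 3] = (7+7)/2 = 7.
By the law of total expectation,
E[N] = (1/3)·(19/3) + (1/3)·(13/3) + (1/3)·(7) = 53/9.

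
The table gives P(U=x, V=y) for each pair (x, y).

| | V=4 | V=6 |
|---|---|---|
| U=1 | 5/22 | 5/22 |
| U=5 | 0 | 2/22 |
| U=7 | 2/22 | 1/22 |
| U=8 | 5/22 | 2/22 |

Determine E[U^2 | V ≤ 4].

141/4

P(V ≤ 4) = 6/11.
Σ U^2·P over the event = 1·(5/22) + 49·(2/22) + 64·(5/22) = 423/22.
E[U^2 | V ≤ 4] = (423/22) / (6/11) = 141/4.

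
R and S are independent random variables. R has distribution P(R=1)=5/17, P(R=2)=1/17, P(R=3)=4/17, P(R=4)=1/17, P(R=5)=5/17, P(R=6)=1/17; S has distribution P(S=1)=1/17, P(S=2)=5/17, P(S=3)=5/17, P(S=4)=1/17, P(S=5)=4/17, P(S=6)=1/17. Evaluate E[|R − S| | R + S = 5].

43/31

P(R + S = 5) = 31/289.
Summing |R−S|·P(x,y) over outcomes with R + S = 5 gives 43/289.
E[|R − S| | R + S = 5] = (43/289) / (31/289) = 43/31.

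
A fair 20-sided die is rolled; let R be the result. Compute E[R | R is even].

11

Given R is even, R is equally likely to be any of {2, 4, 6, 8, 10, 12, 14, 16, 18, 20}.
E[R | R is even] = (2 + 4 + 6 + 8 + 10 + 12 + 14 + 16 + 18 + 20) / 10 = 11.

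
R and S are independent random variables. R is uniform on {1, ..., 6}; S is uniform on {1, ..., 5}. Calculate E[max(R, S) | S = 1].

P(S = 1) = 1/5.
Summing max(R,S)·P(x,y) over outcomes with S = 1 gives 7/10.
E[max(R, S) | S = 1] = (7/10) / (1/5) = 7/2.

7/2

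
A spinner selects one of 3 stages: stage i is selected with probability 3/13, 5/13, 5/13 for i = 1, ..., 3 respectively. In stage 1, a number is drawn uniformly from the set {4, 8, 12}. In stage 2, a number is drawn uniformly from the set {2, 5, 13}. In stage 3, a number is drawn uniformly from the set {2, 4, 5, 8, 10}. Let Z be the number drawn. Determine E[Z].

E[Z | stage 1] = (4+8+12)/3 = 8.
E[Z | stage 2] = (2+5+13)/3 = 20/3.
E[Z | stage 3] = (2+4+5+8+10)/5 = 29/5.
E[Z] = (3/13)·(8) + (5/13)·(20/3) + (5/13)·(29/5) = 259/39.

259/39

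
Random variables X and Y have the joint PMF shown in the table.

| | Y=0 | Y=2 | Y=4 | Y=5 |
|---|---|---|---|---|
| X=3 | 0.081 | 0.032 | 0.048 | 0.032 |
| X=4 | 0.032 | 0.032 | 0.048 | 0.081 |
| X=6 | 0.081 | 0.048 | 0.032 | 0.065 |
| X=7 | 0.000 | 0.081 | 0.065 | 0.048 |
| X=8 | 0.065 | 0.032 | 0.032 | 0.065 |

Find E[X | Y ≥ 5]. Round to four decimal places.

5.7251

P(Y ≥ 5) = 0.291.
Σ X·P over the event = 3·(0.032) + 4·(0.081) + 6·(0.065) + 7·(0.048) + 8·(0.065) = 1.666.
E[X | Y ≥ 5] = (1.666) / (0.291) = 5.7251.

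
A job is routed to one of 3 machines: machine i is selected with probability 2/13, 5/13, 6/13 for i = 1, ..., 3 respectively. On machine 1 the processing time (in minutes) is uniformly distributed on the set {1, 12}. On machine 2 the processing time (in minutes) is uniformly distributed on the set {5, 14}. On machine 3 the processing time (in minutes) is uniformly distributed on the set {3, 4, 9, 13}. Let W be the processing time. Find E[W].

E[W | machine 1] = (1+12)/2 = 13/2.
E[W | machine 2] = (5+14)/2 = 19/2.
E[W | machine 3] = (3+4+9+13)/4 = 29/4.
E[W] = (2/13)·(13/2) + (5/13)·(19/2) + (6/13)·(29/4) = 8.

8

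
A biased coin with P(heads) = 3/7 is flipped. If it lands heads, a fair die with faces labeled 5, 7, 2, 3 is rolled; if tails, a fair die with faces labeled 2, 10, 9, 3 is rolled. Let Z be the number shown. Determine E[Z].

E[Z | heads] = (5+7+2+3)/4 = 17/4.
E[Z | tails] = (2+10+9+3)/4 = 6.
By the law of total expectation,
E[Z] = (3/7)·(17/4) + (4/7)·(6) = 21/4.

21/4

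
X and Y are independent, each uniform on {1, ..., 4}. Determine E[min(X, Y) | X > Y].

Outcomes with X > Y: (2,1), (3,1), (3,2), (4,1), (4,2), (4,3), each with probability 1/16.
E[min(X, Y) | X > Y] = (1 + 1 + 2 + 1 + 2 + 3) / 6 = 5/3.

5/3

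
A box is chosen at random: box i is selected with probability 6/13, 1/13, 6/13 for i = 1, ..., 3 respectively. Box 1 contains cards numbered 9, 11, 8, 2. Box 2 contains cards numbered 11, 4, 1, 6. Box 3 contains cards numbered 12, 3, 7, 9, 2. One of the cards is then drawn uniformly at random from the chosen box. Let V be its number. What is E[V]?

901/130

E[V | box 1] = (9+11+8+2)/4 = 15/2.
E[V | box 2] = (11+4+1+6)/4 = 11/2.
E[V | box 3] = (12+3+7+9+2)/5 = 33/5.
By the law of total expectation,
E[V] = (6/13)·(15/2) + (1/13)·(11/2) + (6/13)·(33/5) = 901/130.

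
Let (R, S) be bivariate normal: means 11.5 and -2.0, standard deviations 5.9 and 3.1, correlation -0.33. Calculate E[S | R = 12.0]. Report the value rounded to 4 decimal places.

The regression of S on R has slope ρ·σ_S/σ_R and passes through (μ_R, μ_S).
E[S | R=12.0] = -2.0 + (-0.33)·(3.1/5.9)·(12.0 − (11.5)) = -2.0 + (-0.17339)·(0.5) = -2.0867.

-2.0867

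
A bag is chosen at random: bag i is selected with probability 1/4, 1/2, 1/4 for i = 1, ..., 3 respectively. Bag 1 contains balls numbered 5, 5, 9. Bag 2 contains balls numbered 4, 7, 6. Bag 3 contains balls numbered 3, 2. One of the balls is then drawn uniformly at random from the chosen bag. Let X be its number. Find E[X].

121/24

E[X | bag 1] = (5+5+9)/3 = 19/3.
E[X | bag 2] = (4+7+6)/3 = 17/3.
E[X | bag 3] = (3+2)/2 = 5/2.
By the law of total expectation,
E[X] = (1/4)·(19/3) + (1/2)·(17/3) + (1/4)·(5/2) = 121/24.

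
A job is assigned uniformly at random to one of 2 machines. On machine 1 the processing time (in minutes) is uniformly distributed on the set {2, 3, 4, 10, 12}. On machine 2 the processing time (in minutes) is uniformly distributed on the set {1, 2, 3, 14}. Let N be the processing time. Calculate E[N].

28/5

E[N | machine 1] = (2+3+4+10+12)/5 = 31/5.
E[N | machine 2] = (1+2+3+14)/4 = 5.
E[N] = (1/2)·(31/5) + (1/2)·(5) = 28/5.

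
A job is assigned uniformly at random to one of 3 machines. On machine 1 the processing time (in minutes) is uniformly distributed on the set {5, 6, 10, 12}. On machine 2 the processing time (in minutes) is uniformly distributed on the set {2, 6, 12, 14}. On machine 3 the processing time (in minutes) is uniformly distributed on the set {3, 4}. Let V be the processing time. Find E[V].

27/4

E[V | machine 1] = (5+6+10+12)/4 = 33/4.
E[V | machine 2] = (2+6+12+14)/4 = 17/2.
E[V | machine 3] = (3+4)/2 = 7/2.
By the law of total expectation,
E[V] = (1/3)·(33/4) + (1/3)·(17/2) + (1/3)·(7/2) = 27/4.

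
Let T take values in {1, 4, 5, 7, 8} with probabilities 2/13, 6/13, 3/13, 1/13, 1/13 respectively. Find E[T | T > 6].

15/2

P(T > 6) = 2/13.
Σ over the event: 7·1/13 + 8·1/13 = 15/13.
E[T | T > 6] = (15/13) / (2/13) = 15/2.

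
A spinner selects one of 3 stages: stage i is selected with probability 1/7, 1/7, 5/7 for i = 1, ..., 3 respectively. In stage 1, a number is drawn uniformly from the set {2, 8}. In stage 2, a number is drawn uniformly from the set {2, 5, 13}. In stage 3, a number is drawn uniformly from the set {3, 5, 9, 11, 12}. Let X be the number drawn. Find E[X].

155/21

E[X | stage 1] = (2+8)/2 = 5.
E[X | stage 2] = (2+5+13)/3 = 20/3.
E[X | stage 3] = (3+5+9+11+12)/5 = 8.
E[X] = (1/7)·(5) + (1/7)·(20/3) + (5/7)·(8) = 155/21.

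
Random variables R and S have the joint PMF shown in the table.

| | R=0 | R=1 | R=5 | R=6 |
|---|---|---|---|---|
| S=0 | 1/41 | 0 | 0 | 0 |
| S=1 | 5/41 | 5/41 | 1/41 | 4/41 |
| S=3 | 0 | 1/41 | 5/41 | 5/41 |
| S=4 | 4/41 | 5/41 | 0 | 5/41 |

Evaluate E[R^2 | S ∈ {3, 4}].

491/25

P(S ∈ {3, 4}) = 25/41.
Σ R^2·P over the event = 0·(4/41) + 1·(1/41) + 1·(5/41) + 25·(5/41) + 36·(5/41) + 36·(5/41) = 491/41.
E[R^2 | S ∈ {3, 4}] = (491/41) / (25/41) = 491/25.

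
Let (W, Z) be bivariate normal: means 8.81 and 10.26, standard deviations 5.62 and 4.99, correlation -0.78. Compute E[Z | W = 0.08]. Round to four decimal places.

E[Z | W=x] = μ_Z + ρ(σ_Z/σ_W)(x − μ_W) for jointly normal variables.
E[Z | W=0.08] = 10.26 + (-0.78)·(4.99/5.62)·(0.08 − (8.81)) = 10.26 + (-0.692562)·(-8.73) = 16.3061.

16.3061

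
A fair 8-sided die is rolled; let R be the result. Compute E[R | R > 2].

Given R > 2, R is equally likely to be any of {3, 4, 5, 6, 7, 8}.
E[R | R > 2] = (3 + 4 + 5 + 6 + 7 + 8) / 6 = 11/2.

11/2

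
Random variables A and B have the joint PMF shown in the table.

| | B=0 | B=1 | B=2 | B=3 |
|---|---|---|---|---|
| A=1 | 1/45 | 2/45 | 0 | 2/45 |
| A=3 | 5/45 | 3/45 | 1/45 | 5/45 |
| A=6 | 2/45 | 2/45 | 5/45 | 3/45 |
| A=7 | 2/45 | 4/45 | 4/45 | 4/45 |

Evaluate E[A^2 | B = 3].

P(B = 3) = 14/45.
Σ A^2·P over the event = 1·(2/45) + 9·(5/45) + 36·(3/45) + 49·(4/45) = 39/5.
E[A^2 | B = 3] = (39/5) / (14/45) = 351/14.

351/14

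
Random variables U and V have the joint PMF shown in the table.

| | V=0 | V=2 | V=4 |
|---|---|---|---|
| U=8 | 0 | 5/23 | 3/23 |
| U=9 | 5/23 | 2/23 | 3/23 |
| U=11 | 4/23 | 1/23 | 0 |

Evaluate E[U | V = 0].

89/9

P(V = 0) = 9/23.
Σ U·P over the event = 9·(5/23) + 11·(4/23) = 89/23.
E[U | V = 0] = (89/23) / (9/23) = 89/9.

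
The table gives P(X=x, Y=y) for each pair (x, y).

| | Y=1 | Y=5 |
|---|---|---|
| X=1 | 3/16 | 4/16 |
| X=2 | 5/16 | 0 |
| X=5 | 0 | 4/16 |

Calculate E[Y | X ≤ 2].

7/3

P(X ≤ 2) = 3/4.
Σ Y·P over the event = 1·(3/16) + 5·(4/16) + 1·(5/16) = 7/4.
E[Y | X ≤ 2] = (7/4) / (3/4) = 7/3.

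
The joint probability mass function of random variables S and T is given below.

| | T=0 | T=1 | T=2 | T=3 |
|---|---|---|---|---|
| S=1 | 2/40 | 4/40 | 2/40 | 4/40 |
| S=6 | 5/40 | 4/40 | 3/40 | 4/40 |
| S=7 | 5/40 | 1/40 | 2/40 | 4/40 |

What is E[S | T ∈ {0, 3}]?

P(T ∈ {0, 3}) = 3/5.
Σ S·P over the event = 1·(2/40) + 1·(4/40) + 6·(5/40) + 6·(4/40) + 7·(5/40) + 7·(4/40) = 123/40.
E[S | T ∈ {0, 3}] = (123/40) / (3/5) = 41/8.

41/8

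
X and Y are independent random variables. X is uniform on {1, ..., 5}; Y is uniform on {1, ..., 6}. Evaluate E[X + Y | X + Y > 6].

25/3

P(X + Y > 6) = 1/2.
Summing (X+Y)·P(x,y) over outcomes with X + Y > 6 gives 25/6.
E[X + Y | X + Y > 6] = (25/6) / (1/2) = 25/3.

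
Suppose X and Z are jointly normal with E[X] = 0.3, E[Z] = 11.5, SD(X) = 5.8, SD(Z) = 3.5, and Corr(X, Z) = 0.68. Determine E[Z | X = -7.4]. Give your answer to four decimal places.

E[Z | X=x] = μ_Z + ρ(σ_Z/σ_X)(x − μ_X) for jointly normal variables.
E[Z | X=-7.4] = 11.5 + (0.68)·(3.5/5.8)·(-7.4 − (0.3)) = 11.5 + (0.410345)·(-7.7) = 8.3403.

8.3403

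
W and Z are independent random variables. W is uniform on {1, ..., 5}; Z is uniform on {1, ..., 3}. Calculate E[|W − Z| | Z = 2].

Outcomes with Z = 2: (1,2), (2,2), (3,2), (4,2), (5,2), each with probability 1/15.
E[|W − Z| | Z = 2] = (1 + 0 + 1 + 2 + 3) / 5 = 7/5.

7/5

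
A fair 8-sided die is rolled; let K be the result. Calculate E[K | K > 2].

11/2

Given K > 2, K is equally likely to be any of {3, 4, 5, 6, 7, 8}.
E[K | K > 2] = (3 + 4 + 5 + 6 + 7 + 8) / 6 = 11/2.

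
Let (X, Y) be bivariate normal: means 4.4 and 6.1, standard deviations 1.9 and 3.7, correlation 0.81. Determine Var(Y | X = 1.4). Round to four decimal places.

4.7080

Var(Y | X=x) = (1 − ρ²)·σ_Y².
Var(Y | X=1.4) = (3.7)²·(1 − (0.81)²) = 13.69·0.3439 = 4.7080.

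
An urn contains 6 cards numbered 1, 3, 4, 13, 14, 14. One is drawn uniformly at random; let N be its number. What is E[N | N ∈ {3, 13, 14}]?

11

P(N ∈ {3, 13, 14}) = 2/3.
Σ over the event: 3·1/6 + 13·1/6 + 14·1/3 = 22/3.
E[N | N ∈ {3, 13, 14}] = (22/3) / (2/3) = 11.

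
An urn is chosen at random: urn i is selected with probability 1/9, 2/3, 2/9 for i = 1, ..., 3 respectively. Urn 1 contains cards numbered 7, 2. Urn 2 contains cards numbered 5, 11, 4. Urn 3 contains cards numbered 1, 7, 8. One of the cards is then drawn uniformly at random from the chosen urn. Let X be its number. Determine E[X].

E[X | urn 1] = (7+2)/2 = 9/2.
E[X | urn 2] = (5+11+4)/3 = 20/3.
E[X | urn 3] = (1+7+8)/3 = 16/3.
By the law of total expectation,
E[X] = (1/9)·(9/2) + (2/3)·(20/3) + (2/9)·(16/3) = 331/54.

331/54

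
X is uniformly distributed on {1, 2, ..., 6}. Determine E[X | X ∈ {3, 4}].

P(X ∈ {3, 4}) = 1/3.
Σ over the event: 3·1/6 + 4·1/6 = 7/6.
E[X | X ∈ {3, 4}] = (7/6) / (1/3) = 7/2.

7/2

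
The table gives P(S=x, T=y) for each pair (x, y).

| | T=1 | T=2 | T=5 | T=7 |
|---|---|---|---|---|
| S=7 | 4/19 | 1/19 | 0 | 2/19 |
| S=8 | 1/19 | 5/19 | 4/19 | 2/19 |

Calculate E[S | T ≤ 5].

23/3

P(T ≤ 5) = 15/19.
Σ S·P over the event = 7·(4/19) + 7·(1/19) + 8·(1/19) + 8·(5/19) + 8·(4/19) = 115/19.
E[S | T ≤ 5] = (115/19) / (15/19) = 23/3.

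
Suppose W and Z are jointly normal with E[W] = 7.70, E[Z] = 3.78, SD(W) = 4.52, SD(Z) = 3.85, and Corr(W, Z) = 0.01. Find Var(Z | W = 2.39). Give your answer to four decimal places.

Var(Z | W=x) = (1 − ρ²)·σ_Z².
Var(Z | W=2.39) = (3.85)²·(1 − (0.01)²) = 14.8225·0.9999 = 14.8210.

14.8210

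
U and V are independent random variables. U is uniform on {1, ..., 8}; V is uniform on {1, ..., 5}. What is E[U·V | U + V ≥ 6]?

101/6

P(U + V ≥ 6) = 3/4.
Summing UV·P(x,y) over outcomes with U + V ≥ 6 gives 101/8.
E[U·V | U + V ≥ 6] = (101/8) / (3/4) = 101/6.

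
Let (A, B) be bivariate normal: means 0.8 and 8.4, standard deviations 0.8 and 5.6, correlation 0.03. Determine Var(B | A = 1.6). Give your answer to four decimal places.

Var(B | A=x) = (1 − ρ²)·σ_B².
Var(B | A=1.6) = (5.6)²·(1 − (0.03)²) = 31.36·0.9991 = 31.3318.

31.3318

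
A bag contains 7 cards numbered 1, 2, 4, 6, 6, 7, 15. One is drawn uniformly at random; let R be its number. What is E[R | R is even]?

9/2

P(R is even) = 4/7.
Σ over the event: 2·1/7 + 4·1/7 + 6·2/7 = 18/7.
E[R | R is even] = (18/7) / (4/7) = 9/2.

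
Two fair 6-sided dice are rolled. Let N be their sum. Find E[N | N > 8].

10

P(N > 8) = 5/18.
Σ over the event: 9·1/9 + 10·1/12 + 11·1/18 + 12·1/36 = 25/9.
E[N | N > 8] = (25/9) / (5/18) = 10.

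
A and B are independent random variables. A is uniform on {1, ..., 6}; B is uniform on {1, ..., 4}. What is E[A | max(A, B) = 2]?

P(max(A, B) = 2) = 1/8.
Summing A·P(x,y) over outcomes with max(A, B) = 2 gives 5/24.
E[A | max(A, B) = 2] = (5/24) / (1/8) = 5/3.

5/3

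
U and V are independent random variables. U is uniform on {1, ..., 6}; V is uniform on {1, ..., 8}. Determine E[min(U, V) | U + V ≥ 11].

49/10

Outcomes with U + V ≥ 11: (3,8), (4,7), (4,8), (5,6), (5,7), (5,8), (6,5), (6,6), (6,7), (6,8), each with probability 1/48.
E[min(U, V) | U + V ≥ 11] = (3 + 4 + 4 + 5 + 5 + 5 + 5 + 6 + 6 + 6) / 10 = 49/10.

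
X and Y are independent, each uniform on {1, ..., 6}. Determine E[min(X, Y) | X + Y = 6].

Outcomes with X + Y = 6: (1,5), (2,4), (3,3), (4,2), (5,1), each with probability 1/36.
E[min(X, Y) | X + Y = 6] = (1 + 2 + 3 + 2 + 1) / 5 = 9/5.

9/5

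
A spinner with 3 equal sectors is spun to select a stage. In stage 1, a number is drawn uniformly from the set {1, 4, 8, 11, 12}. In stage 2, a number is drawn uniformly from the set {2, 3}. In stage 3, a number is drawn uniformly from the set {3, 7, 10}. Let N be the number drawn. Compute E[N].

E[N | stage 1] = (1+4+8+11+12)/5 = 36/5.
E[N | stage 2] = (2+3)/2 = 5/2.
E[N | stage 3] = (3+7+10)/3 = 20/3.
By the law of total expectation,
E[N] = (1/3)·(36/5) + (1/3)·(5/2) + (1/3)·(20/3) = 491/90.

491/90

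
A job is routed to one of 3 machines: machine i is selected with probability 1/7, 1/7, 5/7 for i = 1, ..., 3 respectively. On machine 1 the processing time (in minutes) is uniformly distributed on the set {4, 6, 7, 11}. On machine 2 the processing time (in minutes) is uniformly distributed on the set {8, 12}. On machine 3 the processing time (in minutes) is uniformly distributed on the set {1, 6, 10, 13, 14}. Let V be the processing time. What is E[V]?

61/7

E[V | machine 1] = (4+6+7+11)/4 = 7.
E[V | machine 2] = (8+12)/2 = 10.
E[V | machine 3] = (1+6+10+13+14)/5 = 44/5.
E[V] = (1/7)·(7) + (1/7)·(10) + (5/7)·(44/5) = 61/7.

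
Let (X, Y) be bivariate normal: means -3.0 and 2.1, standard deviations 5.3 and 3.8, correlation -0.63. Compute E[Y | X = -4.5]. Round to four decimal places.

The regression of Y on X has slope ρ·σ_Y/σ_X and passes through (μ_X, μ_Y).
E[Y | X=-4.5] = 2.1 + (-0.63)·(3.8/5.3)·(-4.5 − (-3.0)) = 2.1 + (-0.451698)·(-1.5) = 2.7775.

2.7775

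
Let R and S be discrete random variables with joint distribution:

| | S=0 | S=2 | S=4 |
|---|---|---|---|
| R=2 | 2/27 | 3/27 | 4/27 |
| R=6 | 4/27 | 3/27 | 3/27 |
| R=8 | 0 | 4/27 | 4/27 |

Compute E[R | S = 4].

58/11

P(S = 4) = 11/27.
Σ R·P over the event = 2·(4/27) + 6·(3/27) + 8·(4/27) = 58/27.
E[R | S = 4] = (58/27) / (11/27) = 58/11.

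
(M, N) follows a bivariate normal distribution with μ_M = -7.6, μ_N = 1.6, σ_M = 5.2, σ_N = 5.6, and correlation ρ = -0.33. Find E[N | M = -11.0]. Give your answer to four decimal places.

For a bivariate normal, E[N | M=x] = μ_N + ρ·(σ_N/σ_M)·(x − μ_M).
E[N | M=-11.0] = 1.6 + (-0.33)·(5.6/5.2)·(-11.0 − (-7.6)) = 1.6 + (-0.35538)·(-3.4) = 2.8083.

2.8083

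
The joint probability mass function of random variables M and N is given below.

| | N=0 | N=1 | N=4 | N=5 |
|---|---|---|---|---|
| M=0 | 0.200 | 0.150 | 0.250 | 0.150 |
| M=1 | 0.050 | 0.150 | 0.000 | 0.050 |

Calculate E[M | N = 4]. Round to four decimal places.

P(N = 4) = 0.250.
Σ M·P over the event = 0·(0.250) = 0.000.
E[M | N = 4] = (0.000) / (0.250) = 0.0000.

0.0000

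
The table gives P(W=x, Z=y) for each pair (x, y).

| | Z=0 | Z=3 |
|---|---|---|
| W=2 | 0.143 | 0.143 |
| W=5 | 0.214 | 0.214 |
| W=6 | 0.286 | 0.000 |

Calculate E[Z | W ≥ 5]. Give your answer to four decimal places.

P(W ≥ 5) = 0.714.
Σ Z·P over the event = 0·(0.214) + 3·(0.214) + 0·(0.286) = 0.642.
E[Z | W ≥ 5] = (0.642) / (0.714) = 0.8992.

0.8992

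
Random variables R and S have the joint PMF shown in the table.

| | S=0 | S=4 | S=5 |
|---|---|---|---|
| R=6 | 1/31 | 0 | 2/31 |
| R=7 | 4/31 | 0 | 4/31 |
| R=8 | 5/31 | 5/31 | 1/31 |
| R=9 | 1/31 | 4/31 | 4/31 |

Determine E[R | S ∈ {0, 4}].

159/20

P(S ∈ {0, 4}) = 20/31.
Σ R·P over the event = 6·(1/31) + 7·(4/31) + 8·(5/31) + 8·(5/31) + 9·(1/31) + 9·(4/31) = 159/31.
E[R | S ∈ {0, 4}] = (159/31) / (20/31) = 159/20.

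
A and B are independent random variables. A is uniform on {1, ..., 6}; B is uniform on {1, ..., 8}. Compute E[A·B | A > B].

35/3

P(A > B) = 5/16.
Summing AB·P(x,y) over outcomes with A > B gives 175/48.
E[A·B | A > B] = (175/48) / (5/16) = 35/3.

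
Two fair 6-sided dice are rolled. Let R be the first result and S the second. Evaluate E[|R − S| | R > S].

P(R > S) = 5/12.
Summing |R−S|·P(x,y) over outcomes with R > S gives 35/36.
E[|R − S| | R > S] = (35/36) / (5/12) = 7/3.

7/3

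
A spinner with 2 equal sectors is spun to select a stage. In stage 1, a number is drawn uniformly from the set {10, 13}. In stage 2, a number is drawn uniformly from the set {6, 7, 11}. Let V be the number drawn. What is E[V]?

E[V | stage 1] = (10+13)/2 = 23/2.
E[V | stage 2] = (6+7+11)/3 = 8.
E[V] = (1/2)·(23/2) + (1/2)·(8) = 39/4.

39/4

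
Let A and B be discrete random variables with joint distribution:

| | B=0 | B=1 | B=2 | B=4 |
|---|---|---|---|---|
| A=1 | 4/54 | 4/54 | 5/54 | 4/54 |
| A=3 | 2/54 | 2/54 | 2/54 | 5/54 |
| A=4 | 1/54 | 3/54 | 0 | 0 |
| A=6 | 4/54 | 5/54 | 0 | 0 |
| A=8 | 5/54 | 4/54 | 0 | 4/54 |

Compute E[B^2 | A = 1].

P(A = 1) = 17/54.
Σ B^2·P over the event = 0·(4/54) + 1·(4/54) + 4·(5/54) + 16·(4/54) = 44/27.
E[B^2 | A = 1] = (44/27) / (17/54) = 88/17.

88/17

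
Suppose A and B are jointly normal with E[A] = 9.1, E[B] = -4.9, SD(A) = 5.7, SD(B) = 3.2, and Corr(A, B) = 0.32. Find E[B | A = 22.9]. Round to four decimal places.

-2.4208

For a bivariate normal, E[B | A=x] = μ_B + ρ·(σ_B/σ_A)·(x − μ_A).
E[B | A=22.9] = -4.9 + (0.32)·(3.2/5.7)·(22.9 − (9.1)) = -4.9 + (0.17965)·(13.8) = -2.4208.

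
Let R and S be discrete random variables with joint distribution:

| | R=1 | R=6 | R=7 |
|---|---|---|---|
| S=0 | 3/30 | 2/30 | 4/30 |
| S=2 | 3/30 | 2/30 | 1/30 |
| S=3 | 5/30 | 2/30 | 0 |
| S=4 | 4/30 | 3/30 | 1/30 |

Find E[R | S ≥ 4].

P(S ≥ 4) = 4/15.
Σ R·P over the event = 1·(4/30) + 6·(3/30) + 7·(1/30) = 29/30.
E[R | S ≥ 4] = (29/30) / (4/15) = 29/8.

29/8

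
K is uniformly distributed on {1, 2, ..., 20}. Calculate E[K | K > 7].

P(K > 7) = 13/20.
E[K | K > 7] = (91/10) / (13/20) = 14.

14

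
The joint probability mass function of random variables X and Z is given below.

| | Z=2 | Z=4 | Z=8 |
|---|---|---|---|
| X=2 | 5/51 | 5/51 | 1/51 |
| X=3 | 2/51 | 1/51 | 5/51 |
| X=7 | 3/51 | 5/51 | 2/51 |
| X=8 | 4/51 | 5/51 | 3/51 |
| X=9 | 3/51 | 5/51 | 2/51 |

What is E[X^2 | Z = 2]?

P(Z = 2) = 1/3.
Summing X^2·P(X=x,Z=y) over the conditioning event gives 228/17.
E[X^2 | Z = 2] = (228/17) / (1/3) = 684/17.

684/17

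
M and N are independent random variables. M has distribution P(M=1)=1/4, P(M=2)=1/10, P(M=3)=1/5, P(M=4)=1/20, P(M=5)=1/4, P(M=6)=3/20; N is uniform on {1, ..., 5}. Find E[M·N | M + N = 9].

P(M + N = 9) = 9/100.
Summing MN·P(x,y) over outcomes with M + N = 9 gives 87/50.
E[M·N | M + N = 9] = (87/50) / (9/100) = 58/3.

58/3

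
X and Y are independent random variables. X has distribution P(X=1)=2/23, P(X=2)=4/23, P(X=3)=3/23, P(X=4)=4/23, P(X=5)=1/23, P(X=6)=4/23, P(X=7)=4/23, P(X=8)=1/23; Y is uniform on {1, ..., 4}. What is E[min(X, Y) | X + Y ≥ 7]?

P(X + Y ≥ 7) = 25/46.
Summing min(X,Y)·P(x,y) over outcomes with X + Y ≥ 7 gives 34/23.
E[min(X, Y) | X + Y ≥ 7] = (34/23) / (25/46) = 68/25.

68/25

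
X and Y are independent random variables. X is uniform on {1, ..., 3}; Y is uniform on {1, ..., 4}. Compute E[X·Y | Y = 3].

P(Y = 3) = 1/4.
Summing XY·P(x,y) over outcomes with Y = 3 gives 3/2.
E[X·Y | Y = 3] = (3/2) / (1/4) = 6.

6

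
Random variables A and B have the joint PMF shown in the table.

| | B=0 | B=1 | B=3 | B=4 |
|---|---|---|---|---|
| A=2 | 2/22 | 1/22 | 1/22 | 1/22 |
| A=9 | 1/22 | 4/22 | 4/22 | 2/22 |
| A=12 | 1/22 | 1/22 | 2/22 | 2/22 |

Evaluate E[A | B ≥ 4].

44/5

P(B ≥ 4) = 5/22.
Summing A·P(A=x,B=y) over the conditioning event gives 2.
E[A | B ≥ 4] = (2) / (5/22) = 44/5.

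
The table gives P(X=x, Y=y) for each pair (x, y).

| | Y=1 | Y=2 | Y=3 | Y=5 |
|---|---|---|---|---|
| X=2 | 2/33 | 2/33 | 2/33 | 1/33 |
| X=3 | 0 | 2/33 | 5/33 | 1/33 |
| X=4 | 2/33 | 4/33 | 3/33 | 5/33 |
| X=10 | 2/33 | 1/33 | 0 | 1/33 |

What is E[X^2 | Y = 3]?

P(Y = 3) = 10/33.
Summing X^2·P(X=x,Y=y) over the conditioning event gives 101/33.
E[X^2 | Y = 3] = (101/33) / (10/33) = 101/10.

101/10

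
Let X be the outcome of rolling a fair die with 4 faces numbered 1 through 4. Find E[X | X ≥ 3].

7/2

Given X ≥ 3, X is equally likely to be any of {3, 4}.
E[X | X ≥ 3] = (3 + 4) / 2 = 7/2.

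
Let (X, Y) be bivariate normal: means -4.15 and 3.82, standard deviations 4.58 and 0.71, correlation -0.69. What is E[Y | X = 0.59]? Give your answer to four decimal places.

3.3130

The regression of Y on X has slope ρ·σ_Y/σ_X and passes through (μ_X, μ_Y).
E[Y | X=0.59] = 3.82 + (-0.69)·(0.71/4.58)·(0.59 − (-4.15)) = 3.82 + (-0.10697)·(4.74) = 3.3130.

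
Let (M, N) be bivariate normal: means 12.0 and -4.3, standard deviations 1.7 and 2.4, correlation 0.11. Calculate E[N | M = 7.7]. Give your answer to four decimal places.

For a bivariate normal, E[N | M=x] = μ_N + ρ·(σ_N/σ_M)·(x − μ_M).
E[N | M=7.7] = -4.3 + (0.11)·(2.4/1.7)·(7.7 − (12.0)) = -4.3 + (0.155294)·(-4.3) = -4.9678.

-4.9678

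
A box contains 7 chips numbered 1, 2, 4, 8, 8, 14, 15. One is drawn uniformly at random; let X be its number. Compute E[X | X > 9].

29/2

P(X > 9) = 2/7.
Σ over the event: 14·1/7 + 15·1/7 = 29/7.
E[X | X > 9] = (29/7) / (2/7) = 29/2.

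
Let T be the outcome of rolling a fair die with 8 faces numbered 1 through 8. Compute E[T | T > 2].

Given T > 2, T is equally likely to be any of {3, 4, 5, 6, 7, 8}.
E[T | T > 2] = (3 + 4 + 5 + 6 + 7 + 8) / 6 = 11/2.

11/2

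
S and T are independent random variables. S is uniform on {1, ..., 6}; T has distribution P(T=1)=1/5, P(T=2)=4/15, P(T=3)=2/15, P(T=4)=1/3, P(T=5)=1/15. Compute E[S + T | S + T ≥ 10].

P(S + T ≥ 10) = 7/90.
Summing (S+T)·P(x,y) over outcomes with S + T ≥ 10 gives 71/90.
E[S + T | S + T ≥ 10] = (71/90) / (7/90) = 71/7.

71/7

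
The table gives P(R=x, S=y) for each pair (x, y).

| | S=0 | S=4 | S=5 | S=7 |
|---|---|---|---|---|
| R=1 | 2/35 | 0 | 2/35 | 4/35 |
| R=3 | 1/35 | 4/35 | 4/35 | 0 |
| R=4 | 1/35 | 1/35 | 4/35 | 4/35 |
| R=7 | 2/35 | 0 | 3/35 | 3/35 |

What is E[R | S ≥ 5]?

23/6

P(S ≥ 5) = 24/35.
Σ R·P over the event = 1·(2/35) + 1·(4/35) + 3·(4/35) + 4·(4/35) + 4·(4/35) + 7·(3/35) + 7·(3/35) = 92/35.
E[R | S ≥ 5] = (92/35) / (24/35) = 23/6.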